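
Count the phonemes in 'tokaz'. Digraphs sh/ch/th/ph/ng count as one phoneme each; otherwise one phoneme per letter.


Parsing 'tokaz' greedily, digraphs first:
  't' -> consonant phoneme (phonemes so far: 1)
  'o' -> vowel phoneme (phonemes so far: 2)
  'k' -> consonant phoneme (phonemes so far: 3)
  'a' -> vowel phoneme (phonemes so far: 4)
  'z' -> consonant phoneme (phonemes so far: 5)
Total phonemes: 5

5


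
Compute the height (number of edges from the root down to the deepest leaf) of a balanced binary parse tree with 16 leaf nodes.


In a balanced binary tree with n leaves the deepest leaf is ceil(log2(n)) edges below the root.
log2(16) = 4.0000
ceil(4.0000) = 4
height (edges) = 4

4


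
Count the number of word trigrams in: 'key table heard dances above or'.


Word trigrams from [6] words:
  Trigram 1: (key table heard)
  Trigram 2: (table heard dances)
  Trigram 3: (heard dances above)
  Trigram 4: (dances above or)
Total word trigrams: 6 - 2 = 4

4


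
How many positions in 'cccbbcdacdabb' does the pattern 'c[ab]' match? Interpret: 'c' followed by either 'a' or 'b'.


Pattern: c[ab] means 'c' followed by either 'a' or 'b'.
Scanning 'cccbbcdacdabb' position-by-position:
  Pos 0: window 'cc' -> no
  Pos 1: window 'cc' -> no
  Pos 2: window 'cb' -> MATCH
  Pos 3: window 'bb' -> no
  Pos 4: window 'bc' -> no
  Pos 5: window 'cd' -> no
  Pos 6: window 'da' -> no
  Pos 7: window 'ac' -> no
  Pos 8: window 'cd' -> no
  Pos 9: window 'da' -> no
  Pos 10: window 'ab' -> no
  Pos 11: window 'bb' -> no
  Pos 12: window 'b' -> no
Total matches: 1

1


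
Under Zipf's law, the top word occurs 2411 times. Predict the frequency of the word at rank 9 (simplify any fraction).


Zipf's law: freq(rank) = f1 / rank
f1 = 2411, rank = 9
freq = 2411 / 9
GCD(2411, 9) = 1
Simplified: 2411/9

2411/9


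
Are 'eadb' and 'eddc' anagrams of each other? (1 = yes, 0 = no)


Sort characters of 'eadb': 'abde'
Sort characters of 'eddc': 'cdde'
Sorted forms differ -> they are NOT anagrams
Result: 0

0


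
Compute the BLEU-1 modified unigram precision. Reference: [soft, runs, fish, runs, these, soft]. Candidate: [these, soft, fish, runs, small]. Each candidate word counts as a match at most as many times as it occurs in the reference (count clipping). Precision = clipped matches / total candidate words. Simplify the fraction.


Reference word counts: {'fish': 1, 'runs': 2, 'soft': 2, 'these': 1}
Checking each candidate word (with clipping):
  'these' -> in reference (ref count 1, used 1/1) -> match (matches: 1)
  'soft' -> in reference (ref count 2, used 1/2) -> match (matches: 2)
  'fish' -> in reference (ref count 1, used 1/1) -> match (matches: 3)
  'runs' -> in reference (ref count 2, used 1/2) -> match (matches: 4)
  'small' -> not in reference -> no match (matches: 4)
Clipped matches: 4, Candidate length: 5
Precision = 4/5

4/5


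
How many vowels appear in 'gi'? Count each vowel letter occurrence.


Scanning each character of 'gi':
  Position 1: 'g' -> consonant (running count: 0)
  Position 2: 'i' -> vowel (running count: 1)
Total vowels: 1

1


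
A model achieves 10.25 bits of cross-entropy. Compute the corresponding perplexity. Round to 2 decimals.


Perplexity formula: PP = 2^H
H = 10.25
PP = 2^10.25
Decompose: 2^10.25 = 2^10 * 2^0.25
2^10 = 1024, 2^0.25 ~ 1.1892071
PP ~ 1024 * 1.1892071 = 1217.7480704
Rounded to 2 decimals: 1217.75

1217.75


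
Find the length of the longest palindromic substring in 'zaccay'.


Scanning 'zaccay' for palindromic substrings.
Substring at positions 1-4: 'acca'.
Check: reverse('acca') = 'acca' -> palindrome confirmed.
Neighbouring characters ('z' / 'y') break symmetry, so it cannot extend further.
No longer palindromic substring exists; longest length = 4

4


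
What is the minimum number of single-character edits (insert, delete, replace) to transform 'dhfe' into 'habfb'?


Building DP table for s1='dhfe' (len 4) and s2='habfb' (len 5):
       h  a  b  f  b
    0  1  2  3  4  5
  d 1  1  2  3  4  5
  h 2  1  2  3  4  5
  f 3  2  2  3  3  4
  e 4  3  3  3  4  4
Edit distance = dp[4][5] = 4

4


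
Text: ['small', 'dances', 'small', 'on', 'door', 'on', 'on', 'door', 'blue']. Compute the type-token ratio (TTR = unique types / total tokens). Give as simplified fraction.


Tokens: 9
Unique types: ('blue', 'dances', 'door', 'on', 'small') = 5
TTR = 5/9
Already in lowest terms.

5/9


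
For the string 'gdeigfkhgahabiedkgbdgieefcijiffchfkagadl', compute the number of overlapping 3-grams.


String 'gdeigfkhgahabiedkgbdgieefcijiffchfkagadl' has length L = 40.
Number of overlapping n-grams = L - n + 1
Substituting: 40 - 3 + 1 = 38

38


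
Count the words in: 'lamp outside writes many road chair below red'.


Counting words by splitting on spaces:
  Word 1: 'lamp'
  Word 2: 'outside'
  Word 3: 'writes'
  Word 4: 'many'
  Word 5: 'road'
  Word 6: 'chair'
  Word 7: 'below'
  Word 8: 'red'
Total words: 8

8


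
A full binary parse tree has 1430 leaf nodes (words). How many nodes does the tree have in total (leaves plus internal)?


Leaf nodes (terminals): 1430
Internal nodes = n - 1 = 1430 - 1 = 1429
Total = leaves + internal = 1430 + 1429 = 2859

2859


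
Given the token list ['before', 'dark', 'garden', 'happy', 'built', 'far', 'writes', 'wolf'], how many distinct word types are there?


Listing all tokens and tracking unique types:
  Token 1: 'before' -> NEW (unique so far: 1)
  Token 2: 'dark' -> NEW (unique so far: 2)
  Token 3: 'garden' -> NEW (unique so far: 3)
  Token 4: 'happy' -> NEW (unique so far: 4)
  Token 5: 'built' -> NEW (unique so far: 5)
  Token 6: 'far' -> NEW (unique so far: 6)
  Token 7: 'writes' -> NEW (unique so far: 7)
  Token 8: 'wolf' -> NEW (unique so far: 8)
Unique types: ('before', 'built', 'dark', 'far', 'garden', 'happy', 'wolf', 'writes')
Vocabulary size: 8

8


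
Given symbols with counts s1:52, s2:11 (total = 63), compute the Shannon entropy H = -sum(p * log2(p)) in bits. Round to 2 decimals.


Computing entropy H = -sum(p_i * log2(p_i)):
  s1: p = 52/63 = 0.8254, -p*log2(p) = 0.2285
  s2: p = 11/63 = 0.1746, -p*log2(p) = 0.4396
H = sum of terms = 0.6681
Rounded to 2 decimals: 0.67

0.67


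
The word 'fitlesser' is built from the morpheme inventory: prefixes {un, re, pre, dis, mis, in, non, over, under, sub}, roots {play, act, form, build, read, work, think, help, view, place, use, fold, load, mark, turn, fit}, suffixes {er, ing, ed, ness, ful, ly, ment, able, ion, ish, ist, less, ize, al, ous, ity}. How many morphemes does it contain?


Segmenting 'fitlesser' against the inventory:
  'fit' -> root (morpheme 1)
  'less' -> suffix (morpheme 2)
  'er' -> suffix (morpheme 3)
Total morphemes: 3

3


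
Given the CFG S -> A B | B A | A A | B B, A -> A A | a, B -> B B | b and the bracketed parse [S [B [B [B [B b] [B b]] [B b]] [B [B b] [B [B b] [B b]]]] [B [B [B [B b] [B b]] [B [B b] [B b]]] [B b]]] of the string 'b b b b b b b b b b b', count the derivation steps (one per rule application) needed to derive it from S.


Every bracketed nonterminal node [X ...] in the tree is produced by exactly one rule application.
Reading the tree off as a leftmost derivation:
  Step 1: S  =>  B B   (applied S -> B B)
  Step 2: B B  =>  B B B   (applied B -> B B)
  Step 3: B B B  =>  B B B B   (applied B -> B B)
  Step 4: B B B B  =>  B B B B B   (applied B -> B B)
  Step 5: B B B B B  =>  b B B B B   (applied B -> b)
  Step 6: b B B B B  =>  b b B B B   (applied B -> b)
  Step 7: b b B B B  =>  b b b B B   (applied B -> b)
  Step 8: b b b B B  =>  b b b B B B   (applied B -> B B)
  Step 9: b b b B B B  =>  b b b b B B   (applied B -> b)
  Step 10: b b b b B B  =>  b b b b B B B   (applied B -> B B)
  Step 11: b b b b B B B  =>  b b b b b B B   (applied B -> b)
  Step 12: b b b b b B B  =>  b b b b b b B   (applied B -> b)
  Step 13: b b b b b b B  =>  b b b b b b B B   (applied B -> B B)
  Step 14: b b b b b b B B  =>  b b b b b b B B B   (applied B -> B B)
  Step 15: b b b b b b B B B  =>  b b b b b b B B B B   (applied B -> B B)
  Step 16: b b b b b b B B B B  =>  b b b b b b b B B B   (applied B -> b)
  Step 17: b b b b b b b B B B  =>  b b b b b b b b B B   (applied B -> b)
  Step 18: b b b b b b b b B B  =>  b b b b b b b b B B B   (applied B -> B B)
  Step 19: b b b b b b b b B B B  =>  b b b b b b b b b B B   (applied B -> b)
  Step 20: b b b b b b b b b B B  =>  b b b b b b b b b b B   (applied B -> b)
  Step 21: b b b b b b b b b b B  =>  b b b b b b b b b b b   (applied B -> b)
Final yield: b b b b b b b b b b b
Total rewrite steps: 21

21


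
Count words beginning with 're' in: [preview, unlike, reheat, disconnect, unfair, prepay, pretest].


Checking each word for prefix 're':
  'preview' -> no (count: 0)
  'unlike' -> no (count: 0)
  'reheat' -> YES, starts with 're' (count: 1)
  'disconnect' -> no (count: 1)
  'unfair' -> no (count: 1)
  'prepay' -> no (count: 1)
  'pretest' -> no (count: 1)
Total with prefix 're': 1

1


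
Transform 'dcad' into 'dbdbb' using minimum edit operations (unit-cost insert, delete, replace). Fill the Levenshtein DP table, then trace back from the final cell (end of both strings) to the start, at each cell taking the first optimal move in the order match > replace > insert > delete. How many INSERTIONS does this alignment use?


Edit distance = 4. Backtracking from cell (4, 5) with preference match > replace > insert > delete,
then listing the resulting alignment 'dcad' -> 'dbdbb' left to right:
  Step 1: keep 'd'
  Step 2: insert 'b' [insertion #1]
  Step 3: replace c->d
  Step 4: replace a->b
  Step 5: replace d->b
Total insertions: 1

1


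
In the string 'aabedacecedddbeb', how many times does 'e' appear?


Scanning 'aabedacecedddbeb' for 'e':
  Position 3: 'e' -> MATCH (count: 1)
  Position 7: 'e' -> MATCH (count: 2)
  Position 9: 'e' -> MATCH (count: 3)
  Position 14: 'e' -> MATCH (count: 4)
Total occurrences of 'e': 4

4


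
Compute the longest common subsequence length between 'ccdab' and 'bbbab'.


DP table for LCS of 'ccdab' and 'bbbab':
       b  b  b  a  b
    0  0  0  0  0  0
  c 0  0  0  0  0  0
  c 0  0  0  0  0  0
  d 0  0  0  0  0  0
  a 0  0  0  0  1  1
  b 0  1  1  1  1  2
LCS: 'ab'
LCS length = 2

2


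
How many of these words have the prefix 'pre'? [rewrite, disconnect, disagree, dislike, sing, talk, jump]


Checking each word for prefix 'pre':
  'rewrite' -> no (count: 0)
  'disconnect' -> no (count: 0)
  'disagree' -> no (count: 0)
  'dislike' -> no (count: 0)
  'sing' -> no (count: 0)
  'talk' -> no (count: 0)
  'jump' -> no (count: 0)
Total with prefix 'pre': 0

0


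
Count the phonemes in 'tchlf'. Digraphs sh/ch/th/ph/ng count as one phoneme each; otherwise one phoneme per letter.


Parsing 'tchlf' greedily, digraphs first:
  't' -> consonant phoneme (phonemes so far: 1)
  'ch' -> digraph (1 consonant phoneme) (phonemes so far: 2)
  'l' -> consonant phoneme (phonemes so far: 3)
  'f' -> consonant phoneme (phonemes so far: 4)
Total phonemes: 4

4


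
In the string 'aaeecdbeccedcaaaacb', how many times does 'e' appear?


Scanning 'aaeecdbeccedcaaaacb' for 'e':
  Position 2: 'e' -> MATCH (count: 1)
  Position 3: 'e' -> MATCH (count: 2)
  Position 7: 'e' -> MATCH (count: 3)
  Position 10: 'e' -> MATCH (count: 4)
Total occurrences of 'e': 4

4


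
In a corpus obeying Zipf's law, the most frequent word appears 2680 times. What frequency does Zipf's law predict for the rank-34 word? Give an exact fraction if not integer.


Zipf's law: freq(rank) = f1 / rank
f1 = 2680, rank = 34
freq = 2680 / 34
GCD(2680, 34) = 2
Simplified: 1340/17

1340/17


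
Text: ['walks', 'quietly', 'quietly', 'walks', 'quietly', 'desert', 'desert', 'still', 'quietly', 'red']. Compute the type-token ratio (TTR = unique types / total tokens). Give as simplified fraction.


Tokens: 10
Unique types: ('desert', 'quietly', 'red', 'still', 'walks') = 5
TTR = 5/10
Simplify: divide both by 5 -> 1/2
TTR = 1/2

1/2


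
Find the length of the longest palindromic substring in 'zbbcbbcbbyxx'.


Scanning 'zbbcbbcbbyxx' for palindromic substrings.
Substring at positions 1-8: 'bbcbbcbb'.
Check: reverse('bbcbbcbb') = 'bbcbbcbb' -> palindrome confirmed.
Neighbouring characters ('z' / 'y') break symmetry, so it cannot extend further.
No longer palindromic substring exists; longest length = 8

8


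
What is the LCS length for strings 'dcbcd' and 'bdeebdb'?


DP table for LCS of 'dcbcd' and 'bdeebdb':
       b  d  e  e  b  d  b
    0  0  0  0  0  0  0  0
  d 0  0  1  1  1  1  1  1
  c 0  0  1  1  1  1  1  1
  b 0  1  1  1  1  2  2  2
  c 0  1  1  1  1  2  2  2
  d 0  1  2  2  2  2  3  3
LCS: 'dbd'
LCS length = 3

3


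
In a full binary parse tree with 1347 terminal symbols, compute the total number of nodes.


Leaf nodes (terminals): 1347
Internal nodes = n - 1 = 1347 - 1 = 1346
Total = leaves + internal = 1347 + 1346 = 2693

2693


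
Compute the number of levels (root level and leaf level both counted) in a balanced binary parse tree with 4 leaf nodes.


In a balanced binary tree with n leaves the deepest leaf is ceil(log2(n)) edges below the root,
so counting node levels inclusive of root and leaves gives ceil(log2(n)) + 1 levels.
log2(4) = 2.0000
ceil(2.0000) = 2
levels = 2 + 1 = 3

3


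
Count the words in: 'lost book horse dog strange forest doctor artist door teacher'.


Counting words by splitting on spaces:
  Word 1: 'lost'
  Word 2: 'book'
  Word 3: 'horse'
  Word 4: 'dog'
  Word 5: 'strange'
  Word 6: 'forest'
  Word 7: 'doctor'
  Word 8: 'artist'
  Word 9: 'door'
  Word 10: 'teacher'
Total words: 10

10


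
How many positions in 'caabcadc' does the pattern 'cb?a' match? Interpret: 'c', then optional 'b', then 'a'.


Pattern: cb?a means 'c', then optional 'b', then 'a'.
Scanning 'caabcadc' position-by-position:
  Pos 0: window 'caa' -> MATCH
  Pos 1: window 'aab' -> no
  Pos 2: window 'abc' -> no
  Pos 3: window 'bca' -> no
  Pos 4: window 'cad' -> MATCH
  Pos 5: window 'adc' -> no
  Pos 6: window 'dc' -> no
  Pos 7: window 'c' -> no
Total matches: 2

2


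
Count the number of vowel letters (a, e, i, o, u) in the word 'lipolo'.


Scanning each character of 'lipolo':
  Position 1: 'l' -> consonant (running count: 0)
  Position 2: 'i' -> vowel (running count: 1)
  Position 3: 'p' -> consonant (running count: 1)
  Position 4: 'o' -> vowel (running count: 2)
  Position 5: 'l' -> consonant (running count: 2)
  Position 6: 'o' -> vowel (running count: 3)
Total vowels: 3

3


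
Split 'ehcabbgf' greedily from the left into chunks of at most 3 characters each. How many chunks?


'ehcabbgf' has 8 characters.
Chunking with max size 3:
  Chunk 1: 'ehc' (positions 0-2)
  Chunk 2: 'abb' (positions 3-5)
  Chunk 3: 'gf' (positions 6-7)
Total chunks: ceil(8 / 3) = 3

3


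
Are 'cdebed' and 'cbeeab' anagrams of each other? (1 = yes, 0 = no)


Sort characters of 'cdebed': 'bcddee'
Sort characters of 'cbeeab': 'abbcee'
Sorted forms differ -> they are NOT anagrams
Result: 0

0


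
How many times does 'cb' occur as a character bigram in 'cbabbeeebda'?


Scanning 'cbabbeeebda' for bigram 'cb':
  Position 0: 'cb' -> MATCH
  Position 1: 'ba' -> no
  Position 2: 'ab' -> no
  Position 3: 'bb' -> no
  Position 4: 'be' -> no
  Position 5: 'ee' -> no
  Position 6: 'ee' -> no
  Position 7: 'eb' -> no
  Position 8: 'bd' -> no
  Position 9: 'da' -> no
Total matches: 1

1


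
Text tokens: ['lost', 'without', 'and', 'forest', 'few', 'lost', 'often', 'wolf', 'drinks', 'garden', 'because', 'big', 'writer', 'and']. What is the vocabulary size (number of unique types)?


Listing all tokens and tracking unique types:
  Token 1: 'lost' -> NEW (unique so far: 1)
  Token 2: 'without' -> NEW (unique so far: 2)
  Token 3: 'and' -> NEW (unique so far: 3)
  Token 4: 'forest' -> NEW (unique so far: 4)
  Token 5: 'few' -> NEW (unique so far: 5)
  Token 6: 'lost' -> duplicate (unique so far: 5)
  Token 7: 'often' -> NEW (unique so far: 6)
  Token 8: 'wolf' -> NEW (unique so far: 7)
  Token 9: 'drinks' -> NEW (unique so far: 8)
  Token 10: 'garden' -> NEW (unique so far: 9)
  Token 11: 'because' -> NEW (unique so far: 10)
  Token 12: 'big' -> NEW (unique so far: 11)
  Token 13: 'writer' -> NEW (unique so far: 12)
  Token 14: 'and' -> duplicate (unique so far: 12)
Unique types: ('and', 'because', 'big', 'drinks', 'few', 'forest', 'garden', 'lost', 'often', 'without', 'wolf', 'writer')
Vocabulary size: 12

12


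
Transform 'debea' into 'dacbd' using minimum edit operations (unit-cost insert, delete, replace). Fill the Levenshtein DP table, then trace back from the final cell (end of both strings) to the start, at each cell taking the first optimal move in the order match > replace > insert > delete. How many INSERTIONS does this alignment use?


Edit distance = 4. Backtracking from cell (5, 5) with preference match > replace > insert > delete,
then listing the resulting alignment 'debea' -> 'dacbd' left to right:
  Step 1: keep 'd'
  Step 2: replace e->a
  Step 3: replace b->c
  Step 4: replace e->b
  Step 5: replace a->d
Total insertions: 0

0


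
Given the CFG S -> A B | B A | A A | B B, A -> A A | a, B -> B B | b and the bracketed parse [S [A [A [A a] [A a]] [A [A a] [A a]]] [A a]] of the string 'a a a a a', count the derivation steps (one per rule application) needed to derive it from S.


Every bracketed nonterminal node [X ...] in the tree is produced by exactly one rule application.
Reading the tree off as a leftmost derivation:
  Step 1: S  =>  A A   (applied S -> A A)
  Step 2: A A  =>  A A A   (applied A -> A A)
  Step 3: A A A  =>  A A A A   (applied A -> A A)
  Step 4: A A A A  =>  a A A A   (applied A -> a)
  Step 5: a A A A  =>  a a A A   (applied A -> a)
  Step 6: a a A A  =>  a a A A A   (applied A -> A A)
  Step 7: a a A A A  =>  a a a A A   (applied A -> a)
  Step 8: a a a A A  =>  a a a a A   (applied A -> a)
  Step 9: a a a a A  =>  a a a a a   (applied A -> a)
Final yield: a a a a a
Total rewrite steps: 9

9


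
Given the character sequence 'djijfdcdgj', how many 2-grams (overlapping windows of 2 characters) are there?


String 'djijfdcdgj' has length L = 10.
Number of overlapping n-grams = L - n + 1
Substituting: 10 - 2 + 1 = 9

9


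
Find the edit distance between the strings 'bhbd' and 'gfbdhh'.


Building DP table for s1='bhbd' (len 4) and s2='gfbdhh' (len 6):
       g  f  b  d  h  h
    0  1  2  3  4  5  6
  b 1  1  2  2  3  4  5
  h 2  2  2  3  3  3  4
  b 3  3  3  2  3  4  4
  d 4  4  4  3  2  3  4
Edit distance = dp[4][6] = 4

4


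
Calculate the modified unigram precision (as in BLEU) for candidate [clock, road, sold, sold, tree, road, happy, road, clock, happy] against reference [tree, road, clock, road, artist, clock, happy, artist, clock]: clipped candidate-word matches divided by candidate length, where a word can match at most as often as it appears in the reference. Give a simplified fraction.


Reference word counts: {'artist': 2, 'clock': 3, 'happy': 1, 'road': 2, 'tree': 1}
Checking each candidate word (with clipping):
  'clock' -> in reference (ref count 3, used 1/3) -> match (matches: 1)
  'road' -> in reference (ref count 2, used 1/2) -> match (matches: 2)
  'sold' -> not in reference -> no match (matches: 2)
  'sold' -> not in reference -> no match (matches: 2)
  'tree' -> in reference (ref count 1, used 1/1) -> match (matches: 3)
  'road' -> in reference (ref count 2, used 2/2) -> match (matches: 4)
  'happy' -> in reference (ref count 1, used 1/1) -> match (matches: 5)
  'road' -> ref count 2 already used up (2/2) -> clipped, no match (matches: 5)
  'clock' -> in reference (ref count 3, used 2/3) -> match (matches: 6)
  'happy' -> ref count 1 already used up (1/1) -> clipped, no match (matches: 6)
Clipped matches: 6, Candidate length: 10
Precision = 6/10 = 3/5

3/5


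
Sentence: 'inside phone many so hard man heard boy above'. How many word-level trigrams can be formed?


Word trigrams from [9] words:
  Trigram 1: (inside phone many)
  Trigram 2: (phone many so)
  Trigram 3: (many so hard)
  Trigram 4: (so hard man)
  Trigram 5: (hard man heard)
  Trigram 6: (man heard boy)
  Trigram 7: (heard boy above)
Total word trigrams: 9 - 2 = 7

7


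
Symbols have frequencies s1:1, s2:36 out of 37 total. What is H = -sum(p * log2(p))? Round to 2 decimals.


Computing entropy H = -sum(p_i * log2(p_i)):
  s1: p = 1/37 = 0.0270, -p*log2(p) = 0.1408
  s2: p = 36/37 = 0.9730, -p*log2(p) = 0.0385
H = sum of terms = 0.1793
Rounded to 2 decimals: 0.18

0.18


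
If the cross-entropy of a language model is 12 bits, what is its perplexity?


Perplexity formula: PP = 2^H
H = 12
PP = 2^12
PP = 2^12 = 4096

4096


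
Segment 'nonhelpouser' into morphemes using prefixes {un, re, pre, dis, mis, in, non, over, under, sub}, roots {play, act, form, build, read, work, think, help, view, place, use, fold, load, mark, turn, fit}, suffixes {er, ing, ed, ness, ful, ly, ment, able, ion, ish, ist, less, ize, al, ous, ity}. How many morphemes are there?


Segmenting 'nonhelpouser' against the inventory:
  'non' -> prefix (morpheme 1)
  'help' -> root (morpheme 2)
  'ous' -> suffix (morpheme 3)
  'er' -> suffix (morpheme 4)
Total morphemes: 4

4


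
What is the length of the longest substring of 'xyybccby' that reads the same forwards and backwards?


Scanning 'xyybccby' for palindromic substrings.
Substring at positions 2-7: 'ybccby'.
Check: reverse('ybccby') = 'ybccby' -> palindrome confirmed.
Neighbouring characters ('y' / '-') break symmetry, so it cannot extend further.
No longer palindromic substring exists; longest length = 6

6


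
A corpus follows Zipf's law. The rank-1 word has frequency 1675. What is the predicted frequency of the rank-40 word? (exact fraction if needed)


Zipf's law: freq(rank) = f1 / rank
f1 = 1675, rank = 40
freq = 1675 / 40
GCD(1675, 40) = 5
Simplified: 335/8

335/8


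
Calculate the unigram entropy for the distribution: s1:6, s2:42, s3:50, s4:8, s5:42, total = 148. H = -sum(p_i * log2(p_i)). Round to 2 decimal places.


Computing entropy H = -sum(p_i * log2(p_i)):
  s1: p = 6/148 = 0.0405, -p*log2(p) = 0.1875
  s2: p = 42/148 = 0.2838, -p*log2(p) = 0.5157
  s3: p = 50/148 = 0.3378, -p*log2(p) = 0.5289
  s4: p = 8/148 = 0.0541, -p*log2(p) = 0.2275
  s5: p = 42/148 = 0.2838, -p*log2(p) = 0.5157
H = sum of terms = 1.9753
Rounded to 2 decimals: 1.98

1.98


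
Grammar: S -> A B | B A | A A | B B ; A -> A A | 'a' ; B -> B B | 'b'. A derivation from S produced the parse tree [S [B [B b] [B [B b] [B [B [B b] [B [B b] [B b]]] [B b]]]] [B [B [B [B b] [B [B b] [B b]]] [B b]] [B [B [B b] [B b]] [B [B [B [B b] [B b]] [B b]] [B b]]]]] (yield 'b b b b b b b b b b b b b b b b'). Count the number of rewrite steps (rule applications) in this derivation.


Every bracketed nonterminal node [X ...] in the tree is produced by exactly one rule application.
Reading the tree off as a leftmost derivation:
  Step 1: S  =>  B B   (applied S -> B B)
  Step 2: B B  =>  B B B   (applied B -> B B)
  Step 3: B B B  =>  b B B   (applied B -> b)
  Step 4: b B B  =>  b B B B   (applied B -> B B)
  Step 5: b B B B  =>  b b B B   (applied B -> b)
  Step 6: b b B B  =>  b b B B B   (applied B -> B B)
  Step 7: b b B B B  =>  b b B B B B   (applied B -> B B)
  Step 8: b b B B B B  =>  b b b B B B   (applied B -> b)
  Step 9: b b b B B B  =>  b b b B B B B   (applied B -> B B)
  Step 10: b b b B B B B  =>  b b b b B B B   (applied B -> b)
  Step 11: b b b b B B B  =>  b b b b b B B   (applied B -> b)
  Step 12: b b b b b B B  =>  b b b b b b B   (applied B -> b)
  Step 13: b b b b b b B  =>  b b b b b b B B   (applied B -> B B)
  Step 14: b b b b b b B B  =>  b b b b b b B B B   (applied B -> B B)
  Step 15: b b b b b b B B B  =>  b b b b b b B B B B   (applied B -> B B)
  Step 16: b b b b b b B B B B  =>  b b b b b b b B B B   (applied B -> b)
  Step 17: b b b b b b b B B B  =>  b b b b b b b B B B B   (applied B -> B B)
  Step 18: b b b b b b b B B B B  =>  b b b b b b b b B B B   (applied B -> b)
  Step 19: b b b b b b b b B B B  =>  b b b b b b b b b B B   (applied B -> b)
  Step 20: b b b b b b b b b B B  =>  b b b b b b b b b b B   (applied B -> b)
  Step 21: b b b b b b b b b b B  =>  b b b b b b b b b b B B   (applied B -> B B)
  Step 22: b b b b b b b b b b B B  =>  b b b b b b b b b b B B B   (applied B -> B B)
  Step 23: b b b b b b b b b b B B B  =>  b b b b b b b b b b b B B   (applied B -> b)
  Step 24: b b b b b b b b b b b B B  =>  b b b b b b b b b b b b B   (applied B -> b)
  Step 25: b b b b b b b b b b b b B  =>  b b b b b b b b b b b b B B   (applied B -> B B)
  Step 26: b b b b b b b b b b b b B B  =>  b b b b b b b b b b b b B B B   (applied B -> B B)
  Step 27: b b b b b b b b b b b b B B B  =>  b b b b b b b b b b b b B B B B   (applied B -> B B)
  Step 28: b b b b b b b b b b b b B B B B  =>  b b b b b b b b b b b b b B B B   (applied B -> b)
  Step 29: b b b b b b b b b b b b b B B B  =>  b b b b b b b b b b b b b b B B   (applied B -> b)
  Step 30: b b b b b b b b b b b b b b B B  =>  b b b b b b b b b b b b b b b B   (applied B -> b)
  Step 31: b b b b b b b b b b b b b b b B  =>  b b b b b b b b b b b b b b b b   (applied B -> b)
Final yield: b b b b b b b b b b b b b b b b
Total rewrite steps: 31

31


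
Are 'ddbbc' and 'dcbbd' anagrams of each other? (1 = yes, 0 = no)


Sort characters of 'ddbbc': 'bbcdd'
Sort characters of 'dcbbd': 'bbcdd'
Sorted forms match -> they ARE anagrams
Result: 1

1


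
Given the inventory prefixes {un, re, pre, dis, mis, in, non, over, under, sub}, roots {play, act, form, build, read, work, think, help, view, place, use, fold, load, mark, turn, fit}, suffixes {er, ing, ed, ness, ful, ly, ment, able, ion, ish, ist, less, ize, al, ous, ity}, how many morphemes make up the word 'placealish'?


Segmenting 'placealish' against the inventory:
  'place' -> root (morpheme 1)
  'al' -> suffix (morpheme 2)
  'ish' -> suffix (morpheme 3)
Total morphemes: 3

3


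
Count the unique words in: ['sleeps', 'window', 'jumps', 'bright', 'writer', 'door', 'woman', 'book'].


Listing all tokens and tracking unique types:
  Token 1: 'sleeps' -> NEW (unique so far: 1)
  Token 2: 'window' -> NEW (unique so far: 2)
  Token 3: 'jumps' -> NEW (unique so far: 3)
  Token 4: 'bright' -> NEW (unique so far: 4)
  Token 5: 'writer' -> NEW (unique so far: 5)
  Token 6: 'door' -> NEW (unique so far: 6)
  Token 7: 'woman' -> NEW (unique so far: 7)
  Token 8: 'book' -> NEW (unique so far: 8)
Unique types: ('book', 'bright', 'door', 'jumps', 'sleeps', 'window', 'woman', 'writer')
Vocabulary size: 8

8


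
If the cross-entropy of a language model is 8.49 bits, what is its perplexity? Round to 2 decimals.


Perplexity formula: PP = 2^H
H = 8.49
PP = 2^8.49
Decompose: 2^8.49 = 2^8 * 2^0.49
2^8 = 256, 2^0.49 ~ 1.4044449
PP ~ 256 * 1.4044449 = 359.5378944
Rounded to 2 decimals: 359.54

359.54


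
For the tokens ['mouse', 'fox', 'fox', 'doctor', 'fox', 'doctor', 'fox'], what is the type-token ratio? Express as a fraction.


Tokens: 7
Unique types: ('doctor', 'fox', 'mouse') = 3
TTR = 3/7
Already in lowest terms.

3/7


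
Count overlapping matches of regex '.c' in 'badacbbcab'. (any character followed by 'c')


Pattern: .c means any character followed by 'c'.
Scanning 'badacbbcab' position-by-position:
  Pos 0: window 'ba' -> no
  Pos 1: window 'ad' -> no
  Pos 2: window 'da' -> no
  Pos 3: window 'ac' -> MATCH
  Pos 4: window 'cb' -> no
  Pos 5: window 'bb' -> no
  Pos 6: window 'bc' -> MATCH
  Pos 7: window 'ca' -> no
  Pos 8: window 'ab' -> no
  Pos 9: window 'b' -> no
Total matches: 2

2


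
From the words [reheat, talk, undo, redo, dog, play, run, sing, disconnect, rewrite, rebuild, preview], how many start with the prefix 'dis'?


Checking each word for prefix 'dis':
  'reheat' -> no (count: 0)
  'talk' -> no (count: 0)
  'undo' -> no (count: 0)
  'redo' -> no (count: 0)
  'dog' -> no (count: 0)
  'play' -> no (count: 0)
  'run' -> no (count: 0)
  'sing' -> no (count: 0)
  'disconnect' -> YES, starts with 'dis' (count: 1)
  'rewrite' -> no (count: 1)
  'rebuild' -> no (count: 1)
  'preview' -> no (count: 1)
Total with prefix 'dis': 1

1


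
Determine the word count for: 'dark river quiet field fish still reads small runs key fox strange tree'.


Counting words by splitting on spaces:
  Word 1: 'dark'
  Word 2: 'river'
  Word 3: 'quiet'
  Word 4: 'field'
  Word 5: 'fish'
  Word 6: 'still'
  Word 7: 'reads'
  Word 8: 'small'
  Word 9: 'runs'
  Word 10: 'key'
  Word 11: 'fox'
  Word 12: 'strange'
  Word 13: 'tree'
Total words: 13

13


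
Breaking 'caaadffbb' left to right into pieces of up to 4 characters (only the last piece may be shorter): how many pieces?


'caaadffbb' has 9 characters.
Chunking with max size 4:
  Chunk 1: 'caaa' (positions 0-3)
  Chunk 2: 'dffb' (positions 4-7)
  Chunk 3: 'b' (positions 8-8)
Total chunks: ceil(9 / 4) = 3

3


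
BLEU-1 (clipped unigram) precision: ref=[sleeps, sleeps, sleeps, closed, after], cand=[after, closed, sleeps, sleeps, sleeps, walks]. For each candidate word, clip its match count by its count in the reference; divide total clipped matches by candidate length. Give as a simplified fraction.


Reference word counts: {'after': 1, 'closed': 1, 'sleeps': 3}
Checking each candidate word (with clipping):
  'after' -> in reference (ref count 1, used 1/1) -> match (matches: 1)
  'closed' -> in reference (ref count 1, used 1/1) -> match (matches: 2)
  'sleeps' -> in reference (ref count 3, used 1/3) -> match (matches: 3)
  'sleeps' -> in reference (ref count 3, used 2/3) -> match (matches: 4)
  'sleeps' -> in reference (ref count 3, used 3/3) -> match (matches: 5)
  'walks' -> not in reference -> no match (matches: 5)
Clipped matches: 5, Candidate length: 6
Precision = 5/6

5/6


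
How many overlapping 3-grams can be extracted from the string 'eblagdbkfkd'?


String 'eblagdbkfkd' has length L = 11.
Number of overlapping n-grams = L - n + 1
Substituting: 11 - 3 + 1 = 9

9


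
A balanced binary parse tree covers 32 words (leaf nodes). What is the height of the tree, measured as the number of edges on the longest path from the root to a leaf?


In a balanced binary tree with n leaves the deepest leaf is ceil(log2(n)) edges below the root.
log2(32) = 5.0000
ceil(5.0000) = 5
height (edges) = 5

5


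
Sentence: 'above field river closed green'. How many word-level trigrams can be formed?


Word trigrams from [5] words:
  Trigram 1: (above field river)
  Trigram 2: (field river closed)
  Trigram 3: (river closed green)
Total word trigrams: 5 - 2 = 3

3


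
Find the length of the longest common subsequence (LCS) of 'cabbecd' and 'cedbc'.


DP table for LCS of 'cabbecd' and 'cedbc':
       c  e  d  b  c
    0  0  0  0  0  0
  c 0  1  1  1  1  1
  a 0  1  1  1  1  1
  b 0  1  1  1  2  2
  b 0  1  1  1  2  2
  e 0  1  2  2  2  2
  c 0  1  2  2  2  3
  d 0  1  2  3  3  3
LCS: 'cbc'
LCS length = 3

3


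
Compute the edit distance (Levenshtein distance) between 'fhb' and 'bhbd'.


Building DP table for s1='fhb' (len 3) and s2='bhbd' (len 4):
       b  h  b  d
    0  1  2  3  4
  f 1  1  2  3  4
  h 2  2  1  2  3
  b 3  2  2  1  2
Edit distance = dp[3][4] = 2

2


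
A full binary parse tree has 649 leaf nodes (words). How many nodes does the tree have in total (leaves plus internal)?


Leaf nodes (terminals): 649
Internal nodes = n - 1 = 649 - 1 = 648
Total = leaves + internal = 649 + 648 = 1297

1297


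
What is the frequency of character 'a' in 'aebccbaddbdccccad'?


Scanning 'aebccbaddbdccccad' for 'a':
  Position 0: 'a' -> MATCH (count: 1)
  Position 6: 'a' -> MATCH (count: 2)
  Position 15: 'a' -> MATCH (count: 3)
Total occurrences of 'a': 3

3


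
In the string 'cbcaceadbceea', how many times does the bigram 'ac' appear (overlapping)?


Scanning 'cbcaceadbceea' for bigram 'ac':
  Position 0: 'cb' -> no
  Position 1: 'bc' -> no
  Position 2: 'ca' -> no
  Position 3: 'ac' -> MATCH
  Position 4: 'ce' -> no
  Position 5: 'ea' -> no
  Position 6: 'ad' -> no
  Position 7: 'db' -> no
  Position 8: 'bc' -> no
  Position 9: 'ce' -> no
  Position 10: 'ee' -> no
  Position 11: 'ea' -> no
Total matches: 1

1


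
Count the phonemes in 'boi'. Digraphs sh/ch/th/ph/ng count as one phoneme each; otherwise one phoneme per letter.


Parsing 'boi' greedily, digraphs first:
  'b' -> consonant phoneme (phonemes so far: 1)
  'o' -> vowel phoneme (phonemes so far: 2)
  'i' -> vowel phoneme (phonemes so far: 3)
Total phonemes: 3

3


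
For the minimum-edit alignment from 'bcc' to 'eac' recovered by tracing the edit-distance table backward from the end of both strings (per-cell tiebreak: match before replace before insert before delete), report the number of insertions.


Edit distance = 2. Backtracking from cell (3, 3) with preference match > replace > insert > delete,
then listing the resulting alignment 'bcc' -> 'eac' left to right:
  Step 1: replace b->e
  Step 2: replace c->a
  Step 3: keep 'c'
Total insertions: 0

0


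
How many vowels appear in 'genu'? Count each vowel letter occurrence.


Scanning each character of 'genu':
  Position 1: 'g' -> consonant (running count: 0)
  Position 2: 'e' -> vowel (running count: 1)
  Position 3: 'n' -> consonant (running count: 1)
  Position 4: 'u' -> vowel (running count: 2)
Total vowels: 2

2


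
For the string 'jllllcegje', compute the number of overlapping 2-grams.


String 'jllllcegje' has length L = 10.
Number of overlapping n-grams = L - n + 1
Substituting: 10 - 2 + 1 = 9

9


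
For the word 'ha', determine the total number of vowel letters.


Scanning each character of 'ha':
  Position 1: 'h' -> consonant (running count: 0)
  Position 2: 'a' -> vowel (running count: 1)
Total vowels: 1

1


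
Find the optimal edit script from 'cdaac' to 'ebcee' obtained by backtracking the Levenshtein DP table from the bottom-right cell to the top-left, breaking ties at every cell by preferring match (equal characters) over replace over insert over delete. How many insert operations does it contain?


Edit distance = 5. Backtracking from cell (5, 5) with preference match > replace > insert > delete,
then listing the resulting alignment 'cdaac' -> 'ebcee' left to right:
  Step 1: replace c->e
  Step 2: replace d->b
  Step 3: replace a->c
  Step 4: replace a->e
  Step 5: replace c->e
Total insertions: 0

0


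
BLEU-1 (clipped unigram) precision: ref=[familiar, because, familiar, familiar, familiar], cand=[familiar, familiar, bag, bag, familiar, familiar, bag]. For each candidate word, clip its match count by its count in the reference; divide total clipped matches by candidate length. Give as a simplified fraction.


Reference word counts: {'because': 1, 'familiar': 4}
Checking each candidate word (with clipping):
  'familiar' -> in reference (ref count 4, used 1/4) -> match (matches: 1)
  'familiar' -> in reference (ref count 4, used 2/4) -> match (matches: 2)
  'bag' -> not in reference -> no match (matches: 2)
  'bag' -> not in reference -> no match (matches: 2)
  'familiar' -> in reference (ref count 4, used 3/4) -> match (matches: 3)
  'familiar' -> in reference (ref count 4, used 4/4) -> match (matches: 4)
  'bag' -> not in reference -> no match (matches: 4)
Clipped matches: 4, Candidate length: 7
Precision = 4/7

4/7


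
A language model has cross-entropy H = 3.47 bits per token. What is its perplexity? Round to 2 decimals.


Perplexity formula: PP = 2^H
H = 3.47
PP = 2^3.47
Decompose: 2^3.47 = 2^3 * 2^0.47
2^3 = 8, 2^0.47 ~ 1.3851095
PP ~ 8 * 1.3851095 = 11.0808760
Rounded to 2 decimals: 11.08

11.08


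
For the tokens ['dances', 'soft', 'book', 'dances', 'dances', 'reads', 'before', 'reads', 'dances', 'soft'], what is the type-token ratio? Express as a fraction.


Tokens: 10
Unique types: ('before', 'book', 'dances', 'reads', 'soft') = 5
TTR = 5/10
Simplify: divide both by 5 -> 1/2
TTR = 1/2

1/2


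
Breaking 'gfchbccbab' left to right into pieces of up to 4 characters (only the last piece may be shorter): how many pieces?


'gfchbccbab' has 10 characters.
Chunking with max size 4:
  Chunk 1: 'gfch' (positions 0-3)
  Chunk 2: 'bccb' (positions 4-7)
  Chunk 3: 'ab' (positions 8-9)
Total chunks: ceil(10 / 4) = 3

3


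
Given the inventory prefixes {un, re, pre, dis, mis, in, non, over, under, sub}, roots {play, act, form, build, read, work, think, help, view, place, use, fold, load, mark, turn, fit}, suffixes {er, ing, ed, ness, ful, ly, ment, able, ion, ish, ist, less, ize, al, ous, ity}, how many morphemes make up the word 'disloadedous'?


Segmenting 'disloadedous' against the inventory:
  'dis' -> prefix (morpheme 1)
  'load' -> root (morpheme 2)
  'ed' -> suffix (morpheme 3)
  'ous' -> suffix (morpheme 4)
Total morphemes: 4

4


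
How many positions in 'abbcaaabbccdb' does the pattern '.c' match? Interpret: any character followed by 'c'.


Pattern: .c means any character followed by 'c'.
Scanning 'abbcaaabbccdb' position-by-position:
  Pos 0: window 'ab' -> no
  Pos 1: window 'bb' -> no
  Pos 2: window 'bc' -> MATCH
  Pos 3: window 'ca' -> no
  Pos 4: window 'aa' -> no
  Pos 5: window 'aa' -> no
  Pos 6: window 'ab' -> no
  Pos 7: window 'bb' -> no
  Pos 8: window 'bc' -> MATCH
  Pos 9: window 'cc' -> MATCH
  Pos 10: window 'cd' -> no
  Pos 11: window 'db' -> no
  Pos 12: window 'b' -> no
Total matches: 3

3


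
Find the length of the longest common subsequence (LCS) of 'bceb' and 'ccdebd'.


DP table for LCS of 'bceb' and 'ccdebd':
       c  c  d  e  b  d
    0  0  0  0  0  0  0
  b 0  0  0  0  0  1  1
  c 0  1  1  1  1  1  1
  e 0  1  1  1  2  2  2
  b 0  1  1  1  2  3  3
LCS: 'ceb'
LCS length = 3

3


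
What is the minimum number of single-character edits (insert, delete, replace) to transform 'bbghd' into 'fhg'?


Building DP table for s1='bbghd' (len 5) and s2='fhg' (len 3):
       f  h  g
    0  1  2  3
  b 1  1  2  3
  b 2  2  2  3
  g 3  3  3  2
  h 4  4  3  3
  d 5  5  4  4
Edit distance = dp[5][3] = 4

4


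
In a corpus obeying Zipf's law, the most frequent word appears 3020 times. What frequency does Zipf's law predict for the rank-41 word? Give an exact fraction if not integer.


Zipf's law: freq(rank) = f1 / rank
f1 = 3020, rank = 41
freq = 3020 / 41
GCD(3020, 41) = 1
Simplified: 3020/41

3020/41


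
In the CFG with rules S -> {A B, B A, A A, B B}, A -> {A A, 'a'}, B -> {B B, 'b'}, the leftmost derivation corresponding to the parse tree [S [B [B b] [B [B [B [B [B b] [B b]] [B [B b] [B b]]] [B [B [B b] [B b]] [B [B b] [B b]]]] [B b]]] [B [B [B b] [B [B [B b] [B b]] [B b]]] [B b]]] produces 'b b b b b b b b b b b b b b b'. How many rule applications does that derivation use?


Every bracketed nonterminal node [X ...] in the tree is produced by exactly one rule application.
Reading the tree off as a leftmost derivation:
  Step 1: S  =>  B B   (applied S -> B B)
  Step 2: B B  =>  B B B   (applied B -> B B)
  Step 3: B B B  =>  b B B   (applied B -> b)
  Step 4: b B B  =>  b B B B   (applied B -> B B)
  Step 5: b B B B  =>  b B B B B   (applied B -> B B)
  Step 6: b B B B B  =>  b B B B B B   (applied B -> B B)
  Step 7: b B B B B B  =>  b B B B B B B   (applied B -> B B)
  Step 8: b B B B B B B  =>  b b B B B B B   (applied B -> b)
  Step 9: b b B B B B B  =>  b b b B B B B   (applied B -> b)
  Step 10: b b b B B B B  =>  b b b B B B B B   (applied B -> B B)
  Step 11: b b b B B B B B  =>  b b b b B B B B   (applied B -> b)
  Step 12: b b b b B B B B  =>  b b b b b B B B   (applied B -> b)
  Step 13: b b b b b B B B  =>  b b b b b B B B B   (applied B -> B B)
  Step 14: b b b b b B B B B  =>  b b b b b B B B B B   (applied B -> B B)
  Step 15: b b b b b B B B B B  =>  b b b b b b B B B B   (applied B -> b)
  Step 16: b b b b b b B B B B  =>  b b b b b b b B B B   (applied B -> b)
  Step 17: b b b b b b b B B B  =>  b b b b b b b B B B B   (applied B -> B B)
  Step 18: b b b b b b b B B B B  =>  b b b b b b b b B B B   (applied B -> b)
  Step 19: b b b b b b b b B B B  =>  b b b b b b b b b B B   (applied B -> b)
  Step 20: b b b b b b b b b B B  =>  b b b b b b b b b b B   (applied B -> b)
  Step 21: b b b b b b b b b b B  =>  b b b b b b b b b b B B   (applied B -> B B)
  Step 22: b b b b b b b b b b B B  =>  b b b b b b b b b b B B B   (applied B -> B B)
  Step 23: b b b b b b b b b b B B B  =>  b b b b b b b b b b b B B   (applied B -> b)
  Step 24: b b b b b b b b b b b B B  =>  b b b b b b b b b b b B B B   (applied B -> B B)
  Step 25: b b b b b b b b b b b B B B  =>  b b b b b b b b b b b B B B B   (applied B -> B B)
  Step 26: b b b b b b b b b b b B B B B  =>  b b b b b b b b b b b b B B B   (applied B -> b)
  Step 27: b b b b b b b b b b b b B B B  =>  b b b b b b b b b b b b b B B   (applied B -> b)
  Step 28: b b b b b b b b b b b b b B B  =>  b b b b b b b b b b b b b b B   (applied B -> b)
  Step 29: b b b b b b b b b b b b b b B  =>  b b b b b b b b b b b b b b b   (applied B -> b)
Final yield: b b b b b b b b b b b b b b b
Total rewrite steps: 29

29
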